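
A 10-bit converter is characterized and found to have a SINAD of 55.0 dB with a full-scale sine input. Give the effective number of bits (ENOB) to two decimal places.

ENOB = (SINAD − 1.76) / 6.02 = (55.0 − 1.76)/6.02 = 8.844.

8.84 bits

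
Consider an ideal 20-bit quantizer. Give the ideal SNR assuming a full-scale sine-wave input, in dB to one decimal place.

SNR ≈ 6.02·N + 1.76 dB = 6.02·20 + 1.76 = 122.16 dB.

122.2 dB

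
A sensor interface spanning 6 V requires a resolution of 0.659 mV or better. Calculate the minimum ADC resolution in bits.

14 bits

Number of steps required ≥ 6 V / 0.659 mV = 9104.70.
Need 2^N ≥ 9104.70; 2^13 = 8192, 2^14 = 16384.
Minimum N = 14.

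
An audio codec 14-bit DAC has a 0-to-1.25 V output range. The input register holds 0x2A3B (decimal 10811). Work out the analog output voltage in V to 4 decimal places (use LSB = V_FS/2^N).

0.8248 V

LSB = 1.25 V / 2^14 = 76.29 µV.
Code 0x2A3B = 10811 decimal.
V_out = 0 + 10811 × 7.62939e-05 V = 0.824814 V.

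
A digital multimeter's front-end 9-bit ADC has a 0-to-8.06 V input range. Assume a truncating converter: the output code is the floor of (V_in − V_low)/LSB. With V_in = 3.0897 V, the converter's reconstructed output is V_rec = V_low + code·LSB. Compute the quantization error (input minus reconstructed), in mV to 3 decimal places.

LSB = 8.06/2^9 = 15.742 mV.
(3.0897 − 0)/0.0157422 = 196.2688; ⌊·⌋ gives code 196.
Code 196 maps back to 0 + 196×0.0157422 V = 3.0854687 V.
V_in − V_rec = 0.00423125 V = 4.231 mV.

4.231 mV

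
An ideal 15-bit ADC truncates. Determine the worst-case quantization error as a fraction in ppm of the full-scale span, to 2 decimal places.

30.52 ppm

Truncating → worst-case error = 1 LSB = V_FS/2^15, so 1e+06/32768 = 30.5176 ppm of full scale.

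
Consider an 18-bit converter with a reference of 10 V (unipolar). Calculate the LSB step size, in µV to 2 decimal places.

Full-scale span = 10 V.
LSB = 10 / 2^18 = 10 / 262144 = 3.8147e-05 V = 38.15 µV.

38.15 µV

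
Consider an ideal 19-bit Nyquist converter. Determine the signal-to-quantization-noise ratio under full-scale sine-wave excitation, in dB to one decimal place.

SNR ≈ 6.02·N + 1.76 dB = 6.02·19 + 1.76 = 116.14 dB.

116.1 dB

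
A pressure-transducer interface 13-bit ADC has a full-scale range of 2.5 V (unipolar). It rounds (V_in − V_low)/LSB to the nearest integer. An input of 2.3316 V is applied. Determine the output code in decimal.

With 8192 levels over 2.5 V, one step is 305.18 µV.
(2.3316 − 0) / 0.000305176 = 7640.187 LSBs.
round(7640.187) = 7640.

code 7640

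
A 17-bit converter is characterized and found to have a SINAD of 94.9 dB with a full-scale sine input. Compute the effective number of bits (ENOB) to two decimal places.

ENOB = (SINAD − 1.76) / 6.02 = (94.9 − 1.76)/6.02 = 15.472.

15.47 bits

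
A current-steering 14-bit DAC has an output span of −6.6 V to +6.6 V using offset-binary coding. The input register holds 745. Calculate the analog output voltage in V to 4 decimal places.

-5.9998 V

LSB = 13.2 V / 2^14 = 0.806 mV.
V_out = (−6.6) + 745 × 0.000805664 V = -5.99978 V.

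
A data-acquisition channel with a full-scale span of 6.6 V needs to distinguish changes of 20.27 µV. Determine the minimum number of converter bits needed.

19 bits

Number of steps required ≥ 6.6 V / 20.27 µV = 325604.34.
Need 2^N ≥ 325604.34; 2^18 = 262144, 2^19 = 524288.
Minimum N = 19.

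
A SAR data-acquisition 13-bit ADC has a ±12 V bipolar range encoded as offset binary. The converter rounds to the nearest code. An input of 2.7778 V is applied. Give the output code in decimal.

code 5044

With 8192 levels over 24 V, one step is 2.930 mV.
(V_in − V_low)/LSB = (2.7778 − (−12)) / 0.00292969 = 5044.156.
round(5044.156) = 5044.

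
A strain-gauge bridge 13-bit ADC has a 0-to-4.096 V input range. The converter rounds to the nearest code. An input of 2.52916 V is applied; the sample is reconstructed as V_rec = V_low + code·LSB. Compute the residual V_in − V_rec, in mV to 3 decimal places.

LSB = 4.096/2^13 = 0.500 mV.
(2.52916 − 0)/0.0005 = 5058.3200; round gives code 5058.
Code 5058 maps back to 0 + 5058×0.0005 V = 2.529 V.
Error = 2.52916 − 2.529 = 0.00016 V = 0.160 mV.

0.160 mV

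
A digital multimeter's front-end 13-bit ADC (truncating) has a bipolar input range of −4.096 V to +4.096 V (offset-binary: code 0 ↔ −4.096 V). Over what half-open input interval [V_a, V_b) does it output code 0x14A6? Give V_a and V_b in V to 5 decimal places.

[1.19000 V, 1.19100 V)

LSB = 8.192/2^13 = 1.000 mV.
Code 0x14A6 = 5286 decimal.
V_a = V_low + 5286·LSB = 1.19 V; V_b = V_low + 5287·LSB = 1.191 V.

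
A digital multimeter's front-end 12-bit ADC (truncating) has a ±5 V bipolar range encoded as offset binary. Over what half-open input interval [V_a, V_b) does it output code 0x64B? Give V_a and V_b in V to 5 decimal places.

[-1.06689 V, -1.06445 V)

LSB = 10/2^12 = 2.441 mV.
Code 0x64B = 1611 decimal.
V_a = V_low + 1611·LSB = -1.06689 V; V_b = V_low + 1612·LSB = -1.06445 V.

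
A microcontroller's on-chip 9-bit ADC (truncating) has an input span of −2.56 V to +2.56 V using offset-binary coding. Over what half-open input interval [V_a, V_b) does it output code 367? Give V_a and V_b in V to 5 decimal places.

LSB = 5.12/2^9 = 10.000 mV.
V_a = V_low + 367·LSB = 1.11 V; V_b = V_low + 368·LSB = 1.12 V.

[1.11000 V, 1.12000 V)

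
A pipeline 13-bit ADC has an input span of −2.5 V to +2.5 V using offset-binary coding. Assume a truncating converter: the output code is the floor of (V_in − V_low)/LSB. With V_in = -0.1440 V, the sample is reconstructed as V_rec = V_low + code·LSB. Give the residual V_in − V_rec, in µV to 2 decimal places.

42.97 µV

One LSB is 5 V / 8192 = 0.610 mV.
Scaled input = 3860.0704 LSBs, so code = 3860.
Reconstructed: -0.14404297 V.
Difference: 4.29687e-05 V → 42.97 µV.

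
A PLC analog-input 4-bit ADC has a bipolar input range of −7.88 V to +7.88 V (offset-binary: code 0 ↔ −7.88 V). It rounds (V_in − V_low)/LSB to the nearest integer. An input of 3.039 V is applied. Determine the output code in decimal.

Full-scale span = 15.76 V; LSB = 15.76/2^4 = 0.9850 V.
(V_in − V_low)/LSB = (3.039 − (−7.88)) / 0.985 = 11.085.
So the output code is 11.

code 11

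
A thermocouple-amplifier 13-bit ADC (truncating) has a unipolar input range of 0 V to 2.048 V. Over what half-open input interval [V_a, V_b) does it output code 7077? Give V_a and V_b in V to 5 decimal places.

[1.76925 V, 1.76950 V)

LSB = 2.048/2^13 = 250.00 µV.
V_a = V_low + 7077·LSB = 1.76925 V; V_b = V_low + 7078·LSB = 1.7695 V.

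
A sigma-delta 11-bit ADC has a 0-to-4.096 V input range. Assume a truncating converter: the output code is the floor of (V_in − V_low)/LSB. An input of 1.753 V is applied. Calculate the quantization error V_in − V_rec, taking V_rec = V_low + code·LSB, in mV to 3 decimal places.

Step size: 4.096 V ÷ 2^11 = 2.000 mV.
(V_in − V_low)/LSB = (1.753 − 0)/0.002 = 876.5000 → code 876 (floor).
V_rec = 0 + 876·0.002 = 1.752 V.
Difference: 0.001 V → 1.000 mV.

1.000 mV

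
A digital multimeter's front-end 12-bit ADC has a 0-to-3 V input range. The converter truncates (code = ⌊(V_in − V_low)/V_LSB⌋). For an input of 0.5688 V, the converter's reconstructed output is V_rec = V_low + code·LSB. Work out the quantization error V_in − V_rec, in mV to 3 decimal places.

0.441 mV

One LSB is 3 V / 4096 = 0.732 mV.
Scaled input = 776.6016 LSBs, so code = 776.
Reconstructed: 0.56835938 V.
Difference: 0.000440625 V → 0.441 mV.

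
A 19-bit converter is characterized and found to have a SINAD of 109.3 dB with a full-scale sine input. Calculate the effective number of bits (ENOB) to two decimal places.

17.86 bits

ENOB = (SINAD − 1.76) / 6.02 = (109.3 − 1.76)/6.02 = 17.864.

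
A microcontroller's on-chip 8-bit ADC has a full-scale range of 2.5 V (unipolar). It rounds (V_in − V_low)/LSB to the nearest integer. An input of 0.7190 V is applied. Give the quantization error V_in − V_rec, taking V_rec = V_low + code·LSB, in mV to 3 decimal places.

-3.656 mV

Step size: 2.5 V ÷ 2^8 = 9.766 mV.
Scaled input = 73.6256 LSBs, so code = 74.
V_rec = 0 + 74·0.00976562 = 0.72265625 V.
Error = 0.7190 − 0.72265625 = -0.00365625 V = -3.656 mV.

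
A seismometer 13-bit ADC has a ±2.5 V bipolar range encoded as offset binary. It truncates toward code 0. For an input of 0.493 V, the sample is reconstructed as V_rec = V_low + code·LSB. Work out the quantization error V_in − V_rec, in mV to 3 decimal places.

0.446 mV

One LSB is 5 V / 8192 = 0.610 mV.
Scaled input = 4903.7312 LSBs, so code = 4903.
Code 4903 maps back to (−2.5) + 4903×0.000610352 V = 0.49255371 V.
Difference: 0.000446289 V → 0.446 mV.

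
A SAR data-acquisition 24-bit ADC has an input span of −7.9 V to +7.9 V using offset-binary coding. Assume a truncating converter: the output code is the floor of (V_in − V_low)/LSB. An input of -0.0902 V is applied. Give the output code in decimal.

code 8292829

With 16777216 levels over 15.8 V, one step is 0.94 µV.
(V_in − V_low)/LSB = (-0.0902 − (−7.9)) / 9.41753e-07 = 8292829.210.
⌊·⌋(8292829.210) = 8292829.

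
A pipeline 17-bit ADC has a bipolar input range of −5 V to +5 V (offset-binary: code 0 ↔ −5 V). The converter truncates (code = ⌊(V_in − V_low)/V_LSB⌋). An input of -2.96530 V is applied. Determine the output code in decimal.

code 26669

Full-scale span = 10 V; LSB = 10/2^17 = 76.29 µV.
Input sits at 26669.220 steps above V_low.
Floor → code 26669.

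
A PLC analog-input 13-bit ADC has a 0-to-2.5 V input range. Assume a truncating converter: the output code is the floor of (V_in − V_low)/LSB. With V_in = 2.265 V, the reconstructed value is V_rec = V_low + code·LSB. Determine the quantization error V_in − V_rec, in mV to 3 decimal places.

Step size: 2.5 V ÷ 2^13 = 305.18 µV.
(2.265 − 0)/0.000305176 = 7421.9520; ⌊·⌋ gives code 7421.
Reconstructed: 2.2647095 V.
Error = 2.265 − 2.2647095 = 0.000290527 V = 0.291 mV.

0.291 mV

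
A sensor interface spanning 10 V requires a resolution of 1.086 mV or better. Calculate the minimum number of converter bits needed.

Number of steps required ≥ 10 V / 1.086 mV = 9208.10.
Need 2^N ≥ 9208.10; 2^13 = 8192, 2^14 = 16384.
Minimum N = 14.

14 bits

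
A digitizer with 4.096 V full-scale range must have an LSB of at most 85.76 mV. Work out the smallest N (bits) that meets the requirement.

Number of steps required ≥ 4.096 V / 85.76 mV = 47.76.
Need 2^N ≥ 47.76; 2^5 = 32, 2^6 = 64.
Minimum N = 6.

6 bits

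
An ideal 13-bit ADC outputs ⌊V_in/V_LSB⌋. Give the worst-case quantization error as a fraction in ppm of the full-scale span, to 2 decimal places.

122.07 ppm

Truncating → worst-case error = 1 LSB = V_FS/2^13, so 1e+06/8192 = 122.07 ppm of full scale.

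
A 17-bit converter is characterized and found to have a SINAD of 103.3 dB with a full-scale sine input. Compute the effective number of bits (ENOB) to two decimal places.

ENOB = (SINAD − 1.76) / 6.02 = (103.3 − 1.76)/6.02 = 16.867.

16.87 bits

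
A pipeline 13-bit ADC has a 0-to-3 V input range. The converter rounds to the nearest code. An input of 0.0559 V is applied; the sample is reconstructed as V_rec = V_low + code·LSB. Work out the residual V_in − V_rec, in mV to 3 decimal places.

-0.130 mV

One LSB is 3 V / 8192 = 366.21 µV.
Scaled input = 152.6443 LSBs, so code = 153.
V_rec = 0 + 153·0.000366211 = 0.056030273 V.
V_in − V_rec = -0.000130273 V = -0.130 mV.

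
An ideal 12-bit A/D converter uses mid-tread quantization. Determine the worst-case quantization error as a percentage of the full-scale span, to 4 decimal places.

Rounding → worst-case error = ½ LSB = V_FS/2^13, so 100/8192 = 0.012207 % of full scale.

0.0122 %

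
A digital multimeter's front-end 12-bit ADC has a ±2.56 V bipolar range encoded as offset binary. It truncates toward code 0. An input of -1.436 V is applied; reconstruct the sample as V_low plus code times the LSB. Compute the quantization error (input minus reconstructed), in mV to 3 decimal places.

0.250 mV

Step size: 5.12 V ÷ 2^12 = 1.250 mV.
(-1.436 − (−2.56))/0.00125 = 899.2000; ⌊·⌋ gives code 899.
V_rec = (−2.56) + 899·0.00125 = -1.43625 V.
Difference: 0.00025 V → 0.250 mV.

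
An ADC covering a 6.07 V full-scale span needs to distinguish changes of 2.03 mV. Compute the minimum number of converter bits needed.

Number of steps required ≥ 6.07 V / 2.03 mV = 2990.15.
Need 2^N ≥ 2990.15; 2^11 = 2048, 2^12 = 4096.
Minimum N = 12.

12 bits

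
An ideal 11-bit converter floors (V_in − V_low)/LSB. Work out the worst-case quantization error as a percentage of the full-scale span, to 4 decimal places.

Truncating → worst-case error = 1 LSB = V_FS/2^11, so 100/2048 = 0.0488281 % of full scale.

0.0488 %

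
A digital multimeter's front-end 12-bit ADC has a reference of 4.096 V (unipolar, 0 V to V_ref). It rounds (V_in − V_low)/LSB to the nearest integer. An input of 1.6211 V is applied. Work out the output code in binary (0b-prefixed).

With 4096 levels over 4.096 V, one step is 1.000 mV.
(1.6211 − 0) / 0.001 = 1621.100 LSBs.
So the output code is 1621.
In binary (0b-prefixed): 0b11001010101.

code 0b11001010101 (decimal 1621)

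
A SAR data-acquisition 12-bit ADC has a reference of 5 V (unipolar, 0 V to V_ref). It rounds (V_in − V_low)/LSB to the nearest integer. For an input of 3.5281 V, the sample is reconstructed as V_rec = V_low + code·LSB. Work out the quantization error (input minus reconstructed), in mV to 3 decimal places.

0.268 mV

LSB = 5/2^12 = 1.221 mV.
(V_in − V_low)/LSB = (3.5281 − 0)/0.0012207 = 2890.2195 → code 2890 (round).
Code 2890 maps back to 0 + 2890×0.0012207 V = 3.527832 V.
Error = 3.5281 − 3.527832 = 0.000267969 V = 0.268 mV.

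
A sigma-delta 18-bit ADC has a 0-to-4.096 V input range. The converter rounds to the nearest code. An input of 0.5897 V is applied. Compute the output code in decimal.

code 37741

LSB = 4.096 V / 262144 = 15.62 µV.
Input sits at 37740.800 steps above V_low.
Round → code 37741.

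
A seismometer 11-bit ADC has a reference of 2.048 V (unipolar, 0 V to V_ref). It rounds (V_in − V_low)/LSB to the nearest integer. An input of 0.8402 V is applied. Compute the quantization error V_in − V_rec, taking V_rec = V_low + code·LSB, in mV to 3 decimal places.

0.200 mV

One LSB is 2.048 V / 2048 = 1.000 mV.
Scaled input = 840.2000 LSBs, so code = 840.
Code 840 maps back to 0 + 840×0.001 V = 0.84 V.
Difference: 0.0002 V → 0.200 mV.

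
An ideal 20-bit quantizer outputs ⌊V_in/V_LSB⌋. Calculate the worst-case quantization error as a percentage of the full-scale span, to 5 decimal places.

Truncating → worst-case error = 1 LSB = V_FS/2^20, so 100/1048576 = 9.53674e-05 % of full scale.

0.00010 %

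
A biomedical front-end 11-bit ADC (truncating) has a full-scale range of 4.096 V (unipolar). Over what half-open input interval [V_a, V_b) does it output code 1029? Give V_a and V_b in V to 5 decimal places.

LSB = 4.096/2^11 = 2.000 mV.
V_a = V_low + 1029·LSB = 2.058 V; V_b = V_low + 1030·LSB = 2.06 V.

[2.05800 V, 2.06000 V)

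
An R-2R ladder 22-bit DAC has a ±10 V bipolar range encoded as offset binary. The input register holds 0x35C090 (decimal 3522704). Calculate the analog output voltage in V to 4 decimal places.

LSB = 20 V / 2^22 = 4.77 µV.
Code 0x35C090 = 3522704 decimal.
V_out = (−10) + 3522704 × 4.76837e-06 V = 6.79756 V.

6.7976 V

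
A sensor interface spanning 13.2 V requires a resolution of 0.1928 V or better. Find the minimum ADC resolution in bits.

Number of steps required ≥ 13.2 V / 0.1928 V = 68.46.
Need 2^N ≥ 68.46; 2^6 = 64, 2^7 = 128.
Minimum N = 7.

7 bits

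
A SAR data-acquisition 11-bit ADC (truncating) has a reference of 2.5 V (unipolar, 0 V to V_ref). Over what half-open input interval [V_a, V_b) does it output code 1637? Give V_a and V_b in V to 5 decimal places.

LSB = 2.5/2^11 = 1.221 mV.
V_a = V_low + 1637·LSB = 1.99829 V; V_b = V_low + 1638·LSB = 1.99951 V.

[1.99829 V, 1.99951 V)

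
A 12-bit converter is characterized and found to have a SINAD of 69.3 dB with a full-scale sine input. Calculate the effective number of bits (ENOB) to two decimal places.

11.22 bits

ENOB = (SINAD − 1.76) / 6.02 = (69.3 − 1.76)/6.02 = 11.219.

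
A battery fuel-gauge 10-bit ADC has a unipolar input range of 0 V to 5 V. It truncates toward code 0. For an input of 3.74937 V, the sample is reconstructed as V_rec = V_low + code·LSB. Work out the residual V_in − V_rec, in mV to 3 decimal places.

Step size: 5 V ÷ 2^10 = 4.883 mV.
Scaled input = 767.8710 LSBs, so code = 767.
V_rec = 0 + 767·0.00488281 = 3.7451172 V.
V_in − V_rec = 0.00425281 V = 4.253 mV.

4.253 mV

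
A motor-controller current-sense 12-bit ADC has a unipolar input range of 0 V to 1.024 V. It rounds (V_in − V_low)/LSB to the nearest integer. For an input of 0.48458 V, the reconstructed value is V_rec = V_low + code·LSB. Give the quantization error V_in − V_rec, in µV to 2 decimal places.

80.00 µV

LSB = 1.024/2^12 = 250.00 µV.
Scaled input = 1938.3200 LSBs, so code = 1938.
V_rec = 0 + 1938·0.00025 = 0.4845 V.
Error = 0.48458 − 0.4845 = 8e-05 V = 80.00 µV.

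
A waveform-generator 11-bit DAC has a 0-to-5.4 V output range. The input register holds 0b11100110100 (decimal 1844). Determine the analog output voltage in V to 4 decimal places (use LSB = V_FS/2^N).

4.8621 V

LSB = 5.4 V / 2^11 = 2.637 mV.
Code 0b11100110100 = 1844 decimal.
V_out = 0 + 1844 × 0.00263672 V = 4.86211 V.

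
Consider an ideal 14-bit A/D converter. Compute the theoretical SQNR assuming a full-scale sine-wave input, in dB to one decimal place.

SNR ≈ 6.02·N + 1.76 dB = 6.02·14 + 1.76 = 86.04 dB.

86.0 dB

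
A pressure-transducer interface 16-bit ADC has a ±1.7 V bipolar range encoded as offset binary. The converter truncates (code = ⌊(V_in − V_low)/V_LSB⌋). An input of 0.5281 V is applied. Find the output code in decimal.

With 65536 levels over 3.4 V, one step is 51.88 µV.
Input sits at 42947.283 steps above V_low.
Floor → code 42947.

code 42947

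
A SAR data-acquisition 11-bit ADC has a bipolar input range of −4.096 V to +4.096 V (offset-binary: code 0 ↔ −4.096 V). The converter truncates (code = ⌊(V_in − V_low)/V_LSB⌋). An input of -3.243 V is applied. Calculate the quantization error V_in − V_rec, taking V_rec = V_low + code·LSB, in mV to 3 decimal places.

One LSB is 8.192 V / 2048 = 4.000 mV.
Scaled input = 213.2500 LSBs, so code = 213.
V_rec = (−4.096) + 213·0.004 = -3.244 V.
Error = -3.243 − (−3.244) = 0.001 V = 1.000 mV.

1.000 mV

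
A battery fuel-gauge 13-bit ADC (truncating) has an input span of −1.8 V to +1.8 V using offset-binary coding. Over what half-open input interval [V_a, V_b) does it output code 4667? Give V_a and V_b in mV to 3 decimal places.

[250.928 mV, 251.367 mV)

LSB = 3.6/2^13 = 439.45 µV.
V_a = V_low + 4667·LSB = 0.250928 V; V_b = V_low + 4668·LSB = 0.251367 V.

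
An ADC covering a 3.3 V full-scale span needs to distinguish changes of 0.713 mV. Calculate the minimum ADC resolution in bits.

Number of steps required ≥ 3.3 V / 0.713 mV = 4628.33.
Need 2^N ≥ 4628.33; 2^12 = 4096, 2^13 = 8192.
Minimum N = 13.

13 bits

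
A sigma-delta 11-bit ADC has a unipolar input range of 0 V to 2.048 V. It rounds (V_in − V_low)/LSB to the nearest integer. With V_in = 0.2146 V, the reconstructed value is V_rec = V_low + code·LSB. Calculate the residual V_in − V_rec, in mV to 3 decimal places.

Step size: 2.048 V ÷ 2^11 = 1.000 mV.
(0.2146 − 0)/0.001 = 214.6000; round gives code 215.
Reconstructed: 0.215 V.
Difference: -0.0004 V → -0.400 mV.

-0.400 mV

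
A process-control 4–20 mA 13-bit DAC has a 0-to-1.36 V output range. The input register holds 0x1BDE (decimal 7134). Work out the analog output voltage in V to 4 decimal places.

1.1844 V

LSB = 1.36 V / 2^13 = 166.02 µV.
Code 0x1BDE = 7134 decimal.
V_out = 0 + 7134 × 0.000166016 V = 1.18436 V.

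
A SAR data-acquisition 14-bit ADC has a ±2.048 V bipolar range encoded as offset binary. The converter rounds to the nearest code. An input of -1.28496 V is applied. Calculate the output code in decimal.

LSB = 4.096 V / 16384 = 250.00 µV.
Input sits at 3052.160 steps above V_low.
Round → code 3052.

code 3052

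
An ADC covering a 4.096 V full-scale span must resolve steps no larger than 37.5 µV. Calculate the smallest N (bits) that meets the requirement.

Number of steps required ≥ 4.096 V / 37.5 µV = 109226.67.
Need 2^N ≥ 109226.67; 2^16 = 65536, 2^17 = 131072.
Minimum N = 17.

17 bits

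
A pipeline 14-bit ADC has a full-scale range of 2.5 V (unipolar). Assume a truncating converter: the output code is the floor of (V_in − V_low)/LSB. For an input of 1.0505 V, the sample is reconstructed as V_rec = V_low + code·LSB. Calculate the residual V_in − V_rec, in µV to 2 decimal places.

84.96 µV

One LSB is 2.5 V / 16384 = 152.59 µV.
(1.0505 − 0)/0.000152588 = 6884.5568; ⌊·⌋ gives code 6884.
Code 6884 maps back to 0 + 6884×0.000152588 V = 1.050415 V.
Error = 1.0505 − 1.050415 = 8.49609e-05 V = 84.96 µV.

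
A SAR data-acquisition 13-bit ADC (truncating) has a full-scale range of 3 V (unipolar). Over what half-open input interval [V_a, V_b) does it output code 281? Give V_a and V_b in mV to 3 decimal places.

[102.905 mV, 103.271 mV)

LSB = 3/2^13 = 366.21 µV.
V_a = V_low + 281·LSB = 0.102905 V; V_b = V_low + 282·LSB = 0.103271 V.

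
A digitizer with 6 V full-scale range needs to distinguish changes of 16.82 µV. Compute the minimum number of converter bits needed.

Number of steps required ≥ 6 V / 16.82 µV = 356718.19.
Need 2^N ≥ 356718.19; 2^18 = 262144, 2^19 = 524288.
Minimum N = 19.

19 bits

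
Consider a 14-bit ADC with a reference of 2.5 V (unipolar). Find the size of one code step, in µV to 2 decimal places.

152.59 µV

Full-scale span = 2.5 V.
LSB = 2.5 / 2^14 = 2.5 / 16384 = 0.000152588 V = 152.59 µV.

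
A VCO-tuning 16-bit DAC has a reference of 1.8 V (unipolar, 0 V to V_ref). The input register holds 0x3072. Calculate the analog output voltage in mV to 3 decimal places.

LSB = 1.8 V / 2^16 = 27.47 µV.
Code 0x3072 = 12402 decimal.
V_out = 0 + 12402 × 2.74658e-05 V = 0.340631 V.
= 340.631 mV.

340.631 mV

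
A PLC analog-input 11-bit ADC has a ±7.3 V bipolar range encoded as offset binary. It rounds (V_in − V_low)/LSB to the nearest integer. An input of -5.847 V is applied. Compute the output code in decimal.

code 204

With 2048 levels over 14.6 V, one step is 7.129 mV.
(-5.847 − (−7.3)) / 0.00712891 = 203.818 LSBs.
Round → code 204.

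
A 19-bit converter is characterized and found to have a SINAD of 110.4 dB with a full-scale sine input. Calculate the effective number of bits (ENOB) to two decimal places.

18.05 bits

ENOB = (SINAD − 1.76) / 6.02 = (110.4 − 1.76)/6.02 = 18.047.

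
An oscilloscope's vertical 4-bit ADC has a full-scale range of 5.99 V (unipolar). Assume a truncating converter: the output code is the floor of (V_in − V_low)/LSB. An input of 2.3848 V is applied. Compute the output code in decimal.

With 16 levels over 5.99 V, one step is 374.375 mV.
(V_in − V_low)/LSB = (2.3848 − 0) / 0.374375 = 6.370.
Floor → code 6.

code 6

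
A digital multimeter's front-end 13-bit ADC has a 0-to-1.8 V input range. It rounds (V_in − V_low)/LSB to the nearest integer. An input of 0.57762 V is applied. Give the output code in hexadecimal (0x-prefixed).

code 0xA45 (decimal 2629)

With 8192 levels over 1.8 V, one step is 219.73 µV.
(V_in − V_low)/LSB = (0.57762 − 0) / 0.000219727 = 2628.813.
So the output code is 2629.
In hexadecimal (0x-prefixed): 0xA45.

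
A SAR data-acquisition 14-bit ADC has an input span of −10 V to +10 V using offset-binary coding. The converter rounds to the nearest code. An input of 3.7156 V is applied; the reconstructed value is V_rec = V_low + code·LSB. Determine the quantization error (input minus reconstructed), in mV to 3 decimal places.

-0.220 mV

LSB = 20/2^14 = 1.221 mV.
Scaled input = 11235.8195 LSBs, so code = 11236.
Code 11236 maps back to (−10) + 11236×0.0012207 V = 3.7158203 V.
V_in − V_rec = -0.000220312 V = -0.220 mV.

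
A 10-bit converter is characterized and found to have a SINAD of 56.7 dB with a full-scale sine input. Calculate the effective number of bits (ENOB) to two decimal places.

ENOB = (SINAD − 1.76) / 6.02 = (56.7 − 1.76)/6.02 = 9.126.

9.13 bits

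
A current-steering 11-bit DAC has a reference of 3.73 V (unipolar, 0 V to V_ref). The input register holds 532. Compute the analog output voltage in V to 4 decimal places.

LSB = 3.73 V / 2^11 = 1.821 mV.
V_out = 0 + 532 × 0.00182129 V = 0.968926 V.

0.9689 V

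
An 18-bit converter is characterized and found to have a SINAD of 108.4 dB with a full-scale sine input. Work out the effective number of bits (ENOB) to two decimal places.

17.71 bits

ENOB = (SINAD − 1.76) / 6.02 = (108.4 − 1.76)/6.02 = 17.714.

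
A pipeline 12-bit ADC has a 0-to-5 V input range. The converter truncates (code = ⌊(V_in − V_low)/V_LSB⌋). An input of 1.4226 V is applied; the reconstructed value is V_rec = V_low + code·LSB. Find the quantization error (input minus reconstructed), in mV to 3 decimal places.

0.481 mV

One LSB is 5 V / 4096 = 1.221 mV.
(1.4226 − 0)/0.0012207 = 1165.3939; ⌊·⌋ gives code 1165.
V_rec = 0 + 1165·0.0012207 = 1.4221191 V.
Difference: 0.000480859 V → 0.481 mV.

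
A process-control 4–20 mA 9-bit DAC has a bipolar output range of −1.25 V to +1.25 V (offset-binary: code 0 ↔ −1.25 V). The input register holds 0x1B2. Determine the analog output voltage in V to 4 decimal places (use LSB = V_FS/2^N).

0.8691 V

LSB = 2.5 V / 2^9 = 4.883 mV.
Code 0x1B2 = 434 decimal.
V_out = (−1.25) + 434 × 0.00488281 V = 0.869141 V.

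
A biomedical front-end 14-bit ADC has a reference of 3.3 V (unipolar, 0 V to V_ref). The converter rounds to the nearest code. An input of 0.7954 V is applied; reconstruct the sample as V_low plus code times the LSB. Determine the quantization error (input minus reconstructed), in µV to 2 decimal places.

One LSB is 3.3 V / 16384 = 201.42 µV.
Scaled input = 3949.0405 LSBs, so code = 3949.
V_rec = 0 + 3949·0.000201416 = 0.79539185 V.
Error = 0.7954 − 0.79539185 = 8.1543e-06 V = 8.15 µV.

8.15 µV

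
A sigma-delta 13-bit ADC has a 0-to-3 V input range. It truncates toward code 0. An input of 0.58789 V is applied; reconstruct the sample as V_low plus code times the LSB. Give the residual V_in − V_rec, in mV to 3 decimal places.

Step size: 3 V ÷ 2^13 = 366.21 µV.
(V_in − V_low)/LSB = (0.58789 − 0)/0.000366211 = 1605.3316 → code 1605 (floor).
Code 1605 maps back to 0 + 1605×0.000366211 V = 0.58776855 V.
Error = 0.58789 − 0.58776855 = 0.000121445 V = 0.121 mV.

0.121 mV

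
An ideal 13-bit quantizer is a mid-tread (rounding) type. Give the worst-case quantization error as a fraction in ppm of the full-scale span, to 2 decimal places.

Rounding → worst-case error = ½ LSB = V_FS/2^14, so 1e+06/16384 = 61.0352 ppm of full scale.

61.04 ppm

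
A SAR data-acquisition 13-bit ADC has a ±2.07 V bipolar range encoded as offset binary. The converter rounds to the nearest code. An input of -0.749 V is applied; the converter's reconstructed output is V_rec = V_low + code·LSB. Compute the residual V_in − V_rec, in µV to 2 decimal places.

LSB = 4.14/2^13 = 0.505 mV.
(V_in − V_low)/LSB = (-0.749 − (−2.07))/0.000505371 = 2613.9208 → code 2614 (round).
Code 2614 maps back to (−2.07) + 2614×0.000505371 V = -0.74895996 V.
Error = -0.749 − (−0.74895996) = -4.00391e-05 V = -40.04 µV.

-40.04 µV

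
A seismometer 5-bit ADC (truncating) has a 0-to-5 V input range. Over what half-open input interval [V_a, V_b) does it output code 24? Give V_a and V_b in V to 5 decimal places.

LSB = 5/2^5 = 156.250 mV.
V_a = V_low + 24·LSB = 3.75 V; V_b = V_low + 25·LSB = 3.90625 V.

[3.75000 V, 3.90625 V)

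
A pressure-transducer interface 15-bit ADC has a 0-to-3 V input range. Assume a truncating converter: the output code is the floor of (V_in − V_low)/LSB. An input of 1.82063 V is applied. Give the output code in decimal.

code 19886

LSB = 3 V / 32768 = 91.55 µV.
(V_in − V_low)/LSB = (1.82063 − 0) / 9.15527e-05 = 19886.135.
⌊·⌋(19886.135) = 19886.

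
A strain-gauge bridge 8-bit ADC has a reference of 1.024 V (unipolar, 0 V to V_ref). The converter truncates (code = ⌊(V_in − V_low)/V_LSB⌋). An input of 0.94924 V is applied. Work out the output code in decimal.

code 237

LSB = 1.024 V / 256 = 4.000 mV.
(0.94924 − 0) / 0.004 = 237.310 LSBs.
Floor → code 237.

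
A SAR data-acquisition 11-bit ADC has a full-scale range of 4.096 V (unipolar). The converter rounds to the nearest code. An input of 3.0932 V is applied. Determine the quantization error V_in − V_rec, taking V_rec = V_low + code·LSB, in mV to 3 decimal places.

-0.800 mV

Step size: 4.096 V ÷ 2^11 = 2.000 mV.
(3.0932 − 0)/0.002 = 1546.6000; round gives code 1547.
Reconstructed: 3.094 V.
Error = 3.0932 − 3.094 = -0.0008 V = -0.800 mV.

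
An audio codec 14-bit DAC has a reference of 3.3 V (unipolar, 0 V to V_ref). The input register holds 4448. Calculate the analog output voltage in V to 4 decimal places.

LSB = 3.3 V / 2^14 = 201.42 µV.
V_out = 0 + 4448 × 0.000201416 V = 0.895898 V.

0.8959 V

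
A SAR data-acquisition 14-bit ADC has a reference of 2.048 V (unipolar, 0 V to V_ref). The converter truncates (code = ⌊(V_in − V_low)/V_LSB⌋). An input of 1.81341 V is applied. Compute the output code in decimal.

code 14507

LSB = 2.048 V / 16384 = 125.00 µV.
(V_in − V_low)/LSB = (1.81341 − 0) / 0.000125 = 14507.280.
So the output code is 14507.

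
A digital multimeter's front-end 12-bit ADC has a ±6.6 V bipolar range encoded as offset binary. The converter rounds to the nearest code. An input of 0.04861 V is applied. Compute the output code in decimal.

code 2063

With 4096 levels over 13.2 V, one step is 3.223 mV.
Input sits at 2063.084 steps above V_low.
Round → code 2063.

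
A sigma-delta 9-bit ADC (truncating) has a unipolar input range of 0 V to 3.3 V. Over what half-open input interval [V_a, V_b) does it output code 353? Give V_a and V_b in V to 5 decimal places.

[2.27520 V, 2.28164 V)

LSB = 3.3/2^9 = 6.445 mV.
V_a = V_low + 353·LSB = 2.2752 V; V_b = V_low + 354·LSB = 2.28164 V.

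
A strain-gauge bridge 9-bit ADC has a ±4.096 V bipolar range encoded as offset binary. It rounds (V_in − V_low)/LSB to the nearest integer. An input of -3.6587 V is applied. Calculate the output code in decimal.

code 27

LSB = 8.192 V / 512 = 16.000 mV.
Input sits at 27.331 steps above V_low.
round(27.331) = 27.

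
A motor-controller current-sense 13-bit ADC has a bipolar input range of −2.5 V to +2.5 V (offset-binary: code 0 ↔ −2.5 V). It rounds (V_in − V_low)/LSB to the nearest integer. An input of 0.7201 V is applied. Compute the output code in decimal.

code 5276

LSB = 5 V / 8192 = 0.610 mV.
Input sits at 5275.812 steps above V_low.
So the output code is 5276.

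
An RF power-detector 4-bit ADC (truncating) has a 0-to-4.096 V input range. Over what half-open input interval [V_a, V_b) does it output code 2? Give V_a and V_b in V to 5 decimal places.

[0.51200 V, 0.76800 V)

LSB = 4.096/2^4 = 256.000 mV.
V_a = V_low + 2·LSB = 0.512 V; V_b = V_low + 3·LSB = 0.768 V.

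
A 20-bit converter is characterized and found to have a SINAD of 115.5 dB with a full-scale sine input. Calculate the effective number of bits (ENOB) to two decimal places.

18.89 bits

ENOB = (SINAD − 1.76) / 6.02 = (115.5 − 1.76)/6.02 = 18.894.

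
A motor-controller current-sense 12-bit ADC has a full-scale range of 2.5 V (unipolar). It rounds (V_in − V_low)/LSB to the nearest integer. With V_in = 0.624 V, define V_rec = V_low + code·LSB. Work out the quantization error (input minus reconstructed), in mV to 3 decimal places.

0.221 mV

One LSB is 2.5 V / 4096 = 0.610 mV.
(0.624 − 0)/0.000610352 = 1022.3616; round gives code 1022.
Reconstructed: 0.6237793 V.
Error = 0.624 − 0.6237793 = 0.000220703 V = 0.221 mV.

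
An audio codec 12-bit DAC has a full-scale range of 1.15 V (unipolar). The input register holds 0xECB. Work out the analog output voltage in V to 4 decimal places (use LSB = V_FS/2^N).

1.0632 V

LSB = 1.15 V / 2^12 = 280.76 µV.
Code 0xECB = 3787 decimal.
V_out = 0 + 3787 × 0.000280762 V = 1.06324 V.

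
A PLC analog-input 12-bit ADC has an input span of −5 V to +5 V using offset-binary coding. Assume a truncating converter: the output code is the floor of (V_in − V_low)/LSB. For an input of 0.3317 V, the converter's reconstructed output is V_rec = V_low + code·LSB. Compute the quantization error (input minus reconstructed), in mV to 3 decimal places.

2.110 mV

Step size: 10 V ÷ 2^12 = 2.441 mV.
(0.3317 − (−5))/0.00244141 = 2183.8643; ⌊·⌋ gives code 2183.
Reconstructed: 0.32958984 V.
Difference: 0.00211016 V → 2.110 mV.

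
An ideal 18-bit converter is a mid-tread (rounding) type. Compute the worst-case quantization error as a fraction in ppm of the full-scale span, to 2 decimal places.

Rounding → worst-case error = ½ LSB = V_FS/2^19, so 1e+06/524288 = 1.90735 ppm of full scale.

1.91 ppm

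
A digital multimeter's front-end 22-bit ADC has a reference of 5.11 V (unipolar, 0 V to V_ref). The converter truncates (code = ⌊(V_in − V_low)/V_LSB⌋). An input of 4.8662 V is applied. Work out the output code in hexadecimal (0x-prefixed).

Full-scale span = 5.11 V; LSB = 5.11/2^22 = 1.22 µV.
Input sits at 3994192.197 steps above V_low.
So the output code is 3994192.
In hexadecimal (0x-prefixed): 0x3CF250.

code 0x3CF250 (decimal 3994192)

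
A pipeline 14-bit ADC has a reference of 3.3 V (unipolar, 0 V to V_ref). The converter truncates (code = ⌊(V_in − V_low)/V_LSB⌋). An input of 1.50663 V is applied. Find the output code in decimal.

code 7480

With 16384 levels over 3.3 V, one step is 201.42 µV.
(1.50663 − 0) / 0.000201416 = 7480.190 LSBs.
So the output code is 7480.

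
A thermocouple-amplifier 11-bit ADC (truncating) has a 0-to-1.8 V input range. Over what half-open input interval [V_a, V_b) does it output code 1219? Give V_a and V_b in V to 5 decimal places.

[1.07139 V, 1.07227 V)

LSB = 1.8/2^11 = 0.879 mV.
V_a = V_low + 1219·LSB = 1.07139 V; V_b = V_low + 1220·LSB = 1.07227 V.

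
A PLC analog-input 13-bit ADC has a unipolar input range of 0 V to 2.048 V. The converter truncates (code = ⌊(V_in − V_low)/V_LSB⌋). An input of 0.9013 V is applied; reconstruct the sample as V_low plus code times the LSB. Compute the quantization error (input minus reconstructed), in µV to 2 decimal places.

Step size: 2.048 V ÷ 2^13 = 250.00 µV.
(0.9013 − 0)/0.00025 = 3605.2000; ⌊·⌋ gives code 3605.
Reconstructed: 0.90125 V.
Difference: 5e-05 V → 50.00 µV.

50.00 µV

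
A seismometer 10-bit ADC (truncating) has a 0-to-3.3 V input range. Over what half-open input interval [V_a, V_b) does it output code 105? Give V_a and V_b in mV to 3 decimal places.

LSB = 3.3/2^10 = 3.223 mV.
V_a = V_low + 105·LSB = 0.338379 V; V_b = V_low + 106·LSB = 0.341602 V.

[338.379 mV, 341.602 mV)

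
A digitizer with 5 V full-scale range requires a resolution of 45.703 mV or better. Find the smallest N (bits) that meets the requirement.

Number of steps required ≥ 5 V / 45.703 mV = 109.40.
Need 2^N ≥ 109.40; 2^6 = 64, 2^7 = 128.
Minimum N = 7.

7 bits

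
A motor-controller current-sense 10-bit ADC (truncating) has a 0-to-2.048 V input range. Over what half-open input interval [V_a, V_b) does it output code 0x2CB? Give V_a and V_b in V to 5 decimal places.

[1.43000 V, 1.43200 V)

LSB = 2.048/2^10 = 2.000 mV.
Code 0x2CB = 715 decimal.
V_a = V_low + 715·LSB = 1.43 V; V_b = V_low + 716·LSB = 1.432 V.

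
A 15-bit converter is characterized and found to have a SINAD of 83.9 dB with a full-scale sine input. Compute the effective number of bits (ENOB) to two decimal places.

13.64 bits

ENOB = (SINAD − 1.76) / 6.02 = (83.9 − 1.76)/6.02 = 13.645.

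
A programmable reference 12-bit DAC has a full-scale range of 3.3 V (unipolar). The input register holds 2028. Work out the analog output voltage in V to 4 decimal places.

1.6339 V

LSB = 3.3 V / 2^12 = 0.806 mV.
V_out = 0 + 2028 × 0.000805664 V = 1.63389 V.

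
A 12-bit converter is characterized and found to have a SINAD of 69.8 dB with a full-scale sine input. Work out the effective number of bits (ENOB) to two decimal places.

ENOB = (SINAD − 1.76) / 6.02 = (69.8 − 1.76)/6.02 = 11.302.

11.30 bits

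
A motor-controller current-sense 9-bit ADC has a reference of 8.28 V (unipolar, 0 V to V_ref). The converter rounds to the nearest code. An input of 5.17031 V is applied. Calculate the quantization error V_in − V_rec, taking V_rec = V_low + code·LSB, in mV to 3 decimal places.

One LSB is 8.28 V / 512 = 16.172 mV.
(V_in − V_low)/LSB = (5.17031 − 0)/0.0161719 = 319.7100 → code 320 (round).
V_rec = 0 + 320·0.0161719 = 5.175 V.
Error = 5.17031 − 5.175 = -0.00469 V = -4.690 mV.

-4.690 mV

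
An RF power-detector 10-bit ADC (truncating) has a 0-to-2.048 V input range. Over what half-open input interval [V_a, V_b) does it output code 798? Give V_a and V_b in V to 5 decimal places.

LSB = 2.048/2^10 = 2.000 mV.
V_a = V_low + 798·LSB = 1.596 V; V_b = V_low + 799·LSB = 1.598 V.

[1.59600 V, 1.59800 V)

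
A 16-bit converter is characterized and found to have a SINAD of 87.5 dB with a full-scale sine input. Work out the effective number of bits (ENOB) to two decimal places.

ENOB = (SINAD − 1.76) / 6.02 = (87.5 − 1.76)/6.02 = 14.243.

14.24 bits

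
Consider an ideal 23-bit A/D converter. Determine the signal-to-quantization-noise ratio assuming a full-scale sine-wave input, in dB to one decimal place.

SNR ≈ 6.02·N + 1.76 dB = 6.02·23 + 1.76 = 140.22 dB.

140.2 dB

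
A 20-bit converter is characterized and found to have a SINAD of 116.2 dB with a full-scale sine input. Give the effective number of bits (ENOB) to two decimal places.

19.01 bits

ENOB = (SINAD − 1.76) / 6.02 = (116.2 − 1.76)/6.02 = 19.010.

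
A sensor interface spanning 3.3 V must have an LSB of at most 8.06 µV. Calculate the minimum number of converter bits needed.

19 bits

Number of steps required ≥ 3.3 V / 8.06 µV = 409429.28.
Need 2^N ≥ 409429.28; 2^18 = 262144, 2^19 = 524288.
Minimum N = 19.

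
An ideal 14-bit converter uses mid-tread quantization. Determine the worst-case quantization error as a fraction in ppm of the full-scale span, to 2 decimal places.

30.52 ppm

Rounding → worst-case error = ½ LSB = V_FS/2^15, so 1e+06/32768 = 30.5176 ppm of full scale.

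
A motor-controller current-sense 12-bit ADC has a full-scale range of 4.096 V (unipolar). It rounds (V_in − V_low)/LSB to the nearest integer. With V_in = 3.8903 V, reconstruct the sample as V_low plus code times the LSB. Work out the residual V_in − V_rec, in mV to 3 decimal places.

LSB = 4.096/2^12 = 1.000 mV.
Scaled input = 3890.3000 LSBs, so code = 3890.
Code 3890 maps back to 0 + 3890×0.001 V = 3.89 V.
V_in − V_rec = 0.0003 V = 0.300 mV.

0.300 mV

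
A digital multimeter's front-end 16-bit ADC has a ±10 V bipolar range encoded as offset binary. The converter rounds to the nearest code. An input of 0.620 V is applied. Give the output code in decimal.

With 65536 levels over 20 V, one step is 305.18 µV.
(0.620 − (−10)) / 0.000305176 = 34799.616 LSBs.
So the output code is 34800.

code 34800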